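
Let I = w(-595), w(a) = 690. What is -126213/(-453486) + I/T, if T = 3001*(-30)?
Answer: 122778345/453637162 ≈ 0.27065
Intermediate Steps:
I = 690
T = -90030
-126213/(-453486) + I/T = -126213/(-453486) + 690/(-90030) = -126213*(-1/453486) + 690*(-1/90030) = 42071/151162 - 23/3001 = 122778345/453637162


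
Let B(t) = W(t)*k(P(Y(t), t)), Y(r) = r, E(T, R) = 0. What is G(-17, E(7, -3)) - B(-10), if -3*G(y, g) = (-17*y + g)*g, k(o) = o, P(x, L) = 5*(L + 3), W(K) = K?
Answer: -350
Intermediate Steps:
P(x, L) = 15 + 5*L (P(x, L) = 5*(3 + L) = 15 + 5*L)
B(t) = t*(15 + 5*t)
G(y, g) = -g*(g - 17*y)/3 (G(y, g) = -(-17*y + g)*g/3 = -(g - 17*y)*g/3 = -g*(g - 17*y)/3)
G(-17, E(7, -3)) - B(-10) = (⅓)*0*(-1*0 + 17*(-17)) - 5*(-10)*(3 - 10) = (⅓)*0*(0 - 289) - 5*(-10)*(-7) = (⅓)*0*(-289) - 1*350 = 0 - 350 = -350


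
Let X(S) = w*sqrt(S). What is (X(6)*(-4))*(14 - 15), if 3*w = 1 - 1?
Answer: 0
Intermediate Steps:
w = 0 (w = (1 - 1)/3 = (1/3)*0 = 0)
X(S) = 0 (X(S) = 0*sqrt(S) = 0)
(X(6)*(-4))*(14 - 15) = (0*(-4))*(14 - 15) = 0*(-1) = 0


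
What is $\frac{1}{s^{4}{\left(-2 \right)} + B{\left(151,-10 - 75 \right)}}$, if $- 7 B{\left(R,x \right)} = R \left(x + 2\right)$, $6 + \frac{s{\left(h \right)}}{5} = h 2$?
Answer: $\frac{7}{43762533} \approx 1.5995 \cdot 10^{-7}$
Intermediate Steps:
$s{\left(h \right)} = -30 + 10 h$ ($s{\left(h \right)} = -30 + 5 h 2 = -30 + 5 \cdot 2 h = -30 + 10 h$)
$B{\left(R,x \right)} = - \frac{R \left(2 + x\right)}{7}$ ($B{\left(R,x \right)} = - \frac{R \left(x + 2\right)}{7} = - \frac{R \left(2 + x\right)}{7}$)
$\frac{1}{s^{4}{\left(-2 \right)} + B{\left(151,-10 - 75 \right)}} = \frac{1}{\left(-30 + 10 \left(-2\right)\right)^{4} - \frac{151 \left(2 - 85\right)}{7}} = \frac{1}{\left(-30 - 20\right)^{4} - \frac{151 \left(2 - 85\right)}{7}} = \frac{1}{\left(-50\right)^{4} - \frac{151 \left(2 - 85\right)}{7}} = \frac{1}{6250000 - \frac{151}{7} \left(-83\right)} = \frac{1}{6250000 + \frac{12533}{7}} = \frac{1}{\frac{43762533}{7}} = \frac{7}{43762533}$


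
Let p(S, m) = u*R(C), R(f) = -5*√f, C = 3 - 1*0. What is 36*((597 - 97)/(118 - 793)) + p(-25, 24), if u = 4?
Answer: -80/3 - 20*√3 ≈ -61.308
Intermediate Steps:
C = 3 (C = 3 + 0 = 3)
p(S, m) = -20*√3 (p(S, m) = 4*(-5*√3) = -20*√3)
36*((597 - 97)/(118 - 793)) + p(-25, 24) = 36*((597 - 97)/(118 - 793)) - 20*√3 = 36*(500/(-675)) - 20*√3 = 36*(500*(-1/675)) - 20*√3 = 36*(-20/27) - 20*√3 = -80/3 - 20*√3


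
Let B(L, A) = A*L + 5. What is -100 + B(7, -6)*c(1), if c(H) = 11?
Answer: -507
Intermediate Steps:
B(L, A) = 5 + A*L
-100 + B(7, -6)*c(1) = -100 + (5 - 6*7)*11 = -100 + (5 - 42)*11 = -100 - 37*11 = -100 - 407 = -507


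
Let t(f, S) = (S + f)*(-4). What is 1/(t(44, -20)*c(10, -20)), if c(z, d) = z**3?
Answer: -1/96000 ≈ -1.0417e-5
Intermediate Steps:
t(f, S) = -4*S - 4*f
1/(t(44, -20)*c(10, -20)) = 1/((-4*(-20) - 4*44)*10**3) = 1/((80 - 176)*1000) = 1/(-96*1000) = 1/(-96000) = -1/96000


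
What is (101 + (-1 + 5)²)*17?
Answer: 1989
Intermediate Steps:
(101 + (-1 + 5)²)*17 = (101 + 4²)*17 = (101 + 16)*17 = 117*17 = 1989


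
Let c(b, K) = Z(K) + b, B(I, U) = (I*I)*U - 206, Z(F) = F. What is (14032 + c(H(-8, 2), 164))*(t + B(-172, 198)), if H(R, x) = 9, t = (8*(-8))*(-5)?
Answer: 83209281930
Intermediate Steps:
t = 320 (t = -64*(-5) = 320)
B(I, U) = -206 + U*I² (B(I, U) = I²*U - 206 = U*I² - 206 = -206 + U*I²)
c(b, K) = K + b
(14032 + c(H(-8, 2), 164))*(t + B(-172, 198)) = (14032 + (164 + 9))*(320 + (-206 + 198*(-172)²)) = (14032 + 173)*(320 + (-206 + 198*29584)) = 14205*(320 + (-206 + 5857632)) = 14205*(320 + 5857426) = 14205*5857746 = 83209281930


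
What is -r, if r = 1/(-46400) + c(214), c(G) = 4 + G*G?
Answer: -2125119999/46400 ≈ -45800.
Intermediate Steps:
c(G) = 4 + G**2
r = 2125119999/46400 (r = 1/(-46400) + (4 + 214**2) = -1/46400 + (4 + 45796) = -1/46400 + 45800 = 2125119999/46400 ≈ 45800.)
-r = -1*2125119999/46400 = -2125119999/46400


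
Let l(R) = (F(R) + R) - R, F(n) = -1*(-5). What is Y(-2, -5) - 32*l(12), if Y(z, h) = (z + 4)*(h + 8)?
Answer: -154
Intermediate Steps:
F(n) = 5
Y(z, h) = (4 + z)*(8 + h)
l(R) = 5 (l(R) = (5 + R) - R = 5)
Y(-2, -5) - 32*l(12) = (32 + 4*(-5) + 8*(-2) - 5*(-2)) - 32*5 = (32 - 20 - 16 + 10) - 160 = 6 - 160 = -154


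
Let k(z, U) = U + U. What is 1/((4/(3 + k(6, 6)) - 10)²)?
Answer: 225/21316 ≈ 0.010555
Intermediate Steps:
k(z, U) = 2*U
1/((4/(3 + k(6, 6)) - 10)²) = 1/((4/(3 + 2*6) - 10)²) = 1/((4/(3 + 12) - 10)²) = 1/((4/15 - 10)²) = 1/((-146/15)²) = 1/(21316/225) = 225/21316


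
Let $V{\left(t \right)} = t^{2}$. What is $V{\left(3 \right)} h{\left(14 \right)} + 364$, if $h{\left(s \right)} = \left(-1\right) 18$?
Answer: $202$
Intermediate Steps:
$h{\left(s \right)} = -18$
$V{\left(3 \right)} h{\left(14 \right)} + 364 = 3^{2} \left(-18\right) + 364 = 9 \left(-18\right) + 364 = -162 + 364 = 202$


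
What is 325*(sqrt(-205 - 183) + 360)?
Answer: 117000 + 650*I*sqrt(97) ≈ 1.17e+5 + 6401.8*I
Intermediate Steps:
325*(sqrt(-205 - 183) + 360) = 325*(sqrt(-388) + 360) = 325*(2*I*sqrt(97) + 360) = 325*(360 + 2*I*sqrt(97)) = 117000 + 650*I*sqrt(97)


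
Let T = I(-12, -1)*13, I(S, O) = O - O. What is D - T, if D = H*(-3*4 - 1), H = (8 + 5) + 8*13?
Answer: -1521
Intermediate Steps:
I(S, O) = 0
H = 117 (H = 13 + 104 = 117)
D = -1521 (D = 117*(-3*4 - 1) = 117*(-12 - 1) = 117*(-13) = -1521)
T = 0 (T = 0*13 = 0)
D - T = -1521 - 1*0 = -1521 + 0 = -1521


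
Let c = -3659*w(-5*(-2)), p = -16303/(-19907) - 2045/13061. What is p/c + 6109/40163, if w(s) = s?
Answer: 1709165715180279/11238073899068635 ≈ 0.15209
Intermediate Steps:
p = 10130804/15294431 (p = -16303*(-1/19907) - 2045*1/13061 = 959/1171 - 2045/13061 = 10130804/15294431 ≈ 0.66238)
c = -36590 (c = -(-18295)*(-2) = -3659*10 = -36590)
p/c + 6109/40163 = (10130804/15294431)/(-36590) + 6109/40163 = (10130804/15294431)*(-1/36590) + 6109*(1/40163) = -5065402/279811615145 + 6109/40163 = 1709165715180279/11238073899068635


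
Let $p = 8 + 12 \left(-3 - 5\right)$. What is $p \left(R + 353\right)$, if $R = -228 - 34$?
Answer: $-8008$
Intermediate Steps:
$p = -88$ ($p = 8 + 12 \left(-8\right) = 8 - 96 = -88$)
$R = -262$ ($R = -228 - 34 = -262$)
$p \left(R + 353\right) = - 88 \left(-262 + 353\right) = \left(-88\right) 91 = -8008$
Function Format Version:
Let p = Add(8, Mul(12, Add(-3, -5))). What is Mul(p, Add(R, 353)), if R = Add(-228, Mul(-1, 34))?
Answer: -8008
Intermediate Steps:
p = -88 (p = Add(8, Mul(12, -8)) = Add(8, -96) = -88)
R = -262 (R = Add(-228, -34) = -262)
Mul(p, Add(R, 353)) = Mul(-88, Add(-262, 353)) = Mul(-88, 91) = -8008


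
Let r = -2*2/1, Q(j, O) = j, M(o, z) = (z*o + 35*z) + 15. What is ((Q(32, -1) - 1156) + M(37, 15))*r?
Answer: 116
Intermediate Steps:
M(o, z) = 15 + 35*z + o*z (M(o, z) = (o*z + 35*z) + 15 = (35*z + o*z) + 15 = 15 + 35*z + o*z)
r = -4 (r = -4*1 = -4)
((Q(32, -1) - 1156) + M(37, 15))*r = ((32 - 1156) + (15 + 35*15 + 37*15))*(-4) = (-1124 + (15 + 525 + 555))*(-4) = (-1124 + 1095)*(-4) = -29*(-4) = 116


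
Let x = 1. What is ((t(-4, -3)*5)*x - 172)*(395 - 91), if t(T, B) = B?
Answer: -56848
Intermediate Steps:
((t(-4, -3)*5)*x - 172)*(395 - 91) = (-3*5*1 - 172)*(395 - 91) = (-15*1 - 172)*304 = (-15 - 172)*304 = -187*304 = -56848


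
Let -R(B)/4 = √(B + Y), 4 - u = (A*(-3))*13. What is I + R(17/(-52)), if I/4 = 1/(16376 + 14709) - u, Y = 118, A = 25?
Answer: -121728856/31085 - 2*√79547/13 ≈ -3959.4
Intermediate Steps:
u = 979 (u = 4 - 25*(-3)*13 = 4 - (-75)*13 = 4 - 1*(-975) = 4 + 975 = 979)
R(B) = -4*√(118 + B) (R(B) = -4*√(B + 118) = -4*√(118 + B))
I = -121728856/31085 (I = 4*(1/(16376 + 14709) - 1*979) = 4*(1/31085 - 979) = 4*(-30432214/31085) = -121728856/31085 ≈ -3916.0)
I + R(17/(-52)) = -121728856/31085 - 4*√(118 + 17/(-52)) = -121728856/31085 - 4*√(118 + 17*(-1/52)) = -121728856/31085 - 4*√(118 - 17/52) = -121728856/31085 - 2*√79547/13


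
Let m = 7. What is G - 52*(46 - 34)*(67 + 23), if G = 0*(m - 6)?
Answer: -56160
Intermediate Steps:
G = 0 (G = 0*(7 - 6) = 0*1 = 0)
G - 52*(46 - 34)*(67 + 23) = 0 - 52*(46 - 34)*(67 + 23) = 0 - 624*90 = 0 - 52*1080 = 0 - 56160 = -56160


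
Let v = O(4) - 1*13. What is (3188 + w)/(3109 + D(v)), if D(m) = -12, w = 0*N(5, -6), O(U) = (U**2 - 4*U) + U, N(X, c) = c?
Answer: 3188/3097 ≈ 1.0294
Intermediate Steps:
O(U) = U**2 - 3*U
w = 0 (w = 0*(-6) = 0)
v = -9 (v = 4*(-3 + 4) - 1*13 = 4*1 - 13 = 4 - 13 = -9)
(3188 + w)/(3109 + D(v)) = (3188 + 0)/(3109 - 12) = 3188/3097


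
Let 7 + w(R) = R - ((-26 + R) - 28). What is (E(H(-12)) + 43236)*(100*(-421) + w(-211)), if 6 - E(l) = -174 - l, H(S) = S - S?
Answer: -1825773048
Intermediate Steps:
H(S) = 0
E(l) = 180 + l (E(l) = 6 - (-174 - l) = 6 + (174 + l) = 180 + l)
w(R) = 47 (w(R) = -7 + (R - ((-26 + R) - 28)) = -7 + (R - (-54 + R)) = -7 + (R + (54 - R)) = -7 + 54 = 47)
(E(H(-12)) + 43236)*(100*(-421) + w(-211)) = ((180 + 0) + 43236)*(100*(-421) + 47) = (180 + 43236)*(-42100 + 47) = 43416*(-42053) = -1825773048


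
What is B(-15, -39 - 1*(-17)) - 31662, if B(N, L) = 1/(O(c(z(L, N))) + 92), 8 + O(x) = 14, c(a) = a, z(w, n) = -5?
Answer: -3102875/98 ≈ -31662.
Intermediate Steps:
O(x) = 6 (O(x) = -8 + 14 = 6)
B(N, L) = 1/98 (B(N, L) = 1/(6 + 92) = 1/98)
B(-15, -39 - 1*(-17)) - 31662 = 1/98 - 31662 = -3102875/98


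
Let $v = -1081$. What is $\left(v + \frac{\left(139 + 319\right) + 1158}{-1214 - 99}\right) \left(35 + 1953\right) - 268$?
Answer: $- \frac{27972656}{13} \approx -2.1517 \cdot 10^{6}$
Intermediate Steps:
$\left(v + \frac{\left(139 + 319\right) + 1158}{-1214 - 99}\right) \left(35 + 1953\right) - 268 = \left(-1081 + \frac{\left(139 + 319\right) + 1158}{-1214 - 99}\right) \left(35 + 1953\right) - 268 = \left(-1081 + \frac{458 + 1158}{-1313}\right) 1988 - 268 = \left(-1081 + 1616 \left(- \frac{1}{1313}\right)\right) 1988 - 268 = \left(-1081 - \frac{16}{13}\right) 1988 - 268 = \left(- \frac{14069}{13}\right) 1988 - 268 = - \frac{27969172}{13} - 268 = - \frac{27972656}{13}$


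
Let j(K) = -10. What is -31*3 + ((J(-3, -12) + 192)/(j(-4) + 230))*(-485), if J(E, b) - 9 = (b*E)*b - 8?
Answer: 19091/44 ≈ 433.89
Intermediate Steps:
J(E, b) = 1 + E*b**2 (J(E, b) = 9 + ((b*E)*b - 8) = 9 + ((E*b)*b - 8) = 9 + (E*b**2 - 8) = 9 + (-8 + E*b**2) = 1 + E*b**2)
-31*3 + ((J(-3, -12) + 192)/(j(-4) + 230))*(-485) = -31*3 + (((1 - 3*(-12)**2) + 192)/(-10 + 230))*(-485) = -93 + (((1 - 3*144) + 192)/220)*(-485) = -93 + (((1 - 432) + 192)*(1/220))*(-485) = -93 + ((-431 + 192)*(1/220))*(-485) = -93 - 239*1/220*(-485) = -93 - 239/220*(-485) = -93 + 23183/44 = 19091/44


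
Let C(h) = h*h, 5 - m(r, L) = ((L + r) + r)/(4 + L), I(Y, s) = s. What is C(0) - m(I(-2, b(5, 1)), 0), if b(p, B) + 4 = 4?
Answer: -5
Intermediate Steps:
b(p, B) = 0 (b(p, B) = -4 + 4 = 0)
m(r, L) = 5 - (L + 2*r)/(4 + L) (m(r, L) = 5 - ((L + r) + r)/(4 + L) = 5 - (L + 2*r)/(4 + L))
C(h) = h**2
C(0) - m(I(-2, b(5, 1)), 0) = 0**2 - 2*(10 - 1*0 + 2*0)/(4 + 0) = 0 - 2*(10 + 0 + 0)/4 = 0 - 2*10/4 = 0 - 1*5 = 0 - 5 = -5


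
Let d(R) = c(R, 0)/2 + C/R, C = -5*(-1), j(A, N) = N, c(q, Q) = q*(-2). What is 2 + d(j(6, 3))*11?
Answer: -38/3 ≈ -12.667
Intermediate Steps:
c(q, Q) = -2*q
C = 5
d(R) = -R + 5/R (d(R) = -2*R/2 + 5/R = -2*R*(½) + 5/R = -R + 5/R)
2 + d(j(6, 3))*11 = 2 + (-1*3 + 5/3)*11 = 2 + (-3 + 5*(⅓))*11 = 2 + (-3 + 5/3)*11 = 2 - 4/3*11 = 2 - 44/3 = -38/3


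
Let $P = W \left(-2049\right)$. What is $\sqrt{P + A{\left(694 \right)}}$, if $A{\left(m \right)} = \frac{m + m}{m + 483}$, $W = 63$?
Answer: $\frac{i \sqrt{178826330947}}{1177} \approx 359.29 i$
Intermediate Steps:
$A{\left(m \right)} = \frac{2 m}{483 + m}$
$P = -129087$ ($P = 63 \left(-2049\right) = -129087$)
$\sqrt{P + A{\left(694 \right)}} = \sqrt{-129087 + 2 \cdot 694 \frac{1}{483 + 694}} = \sqrt{-129087 + 2 \cdot 694 \cdot \frac{1}{1177}} = \sqrt{-129087 + \frac{1388}{1177}} = \sqrt{- \frac{151934011}{1177}} = \frac{i \sqrt{178826330947}}{1177}$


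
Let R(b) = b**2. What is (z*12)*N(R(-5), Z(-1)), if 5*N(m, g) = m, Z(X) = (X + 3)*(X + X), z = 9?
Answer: 540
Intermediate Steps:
Z(X) = 2*X*(3 + X) (Z(X) = (3 + X)*(2*X) = 2*X*(3 + X))
N(m, g) = m/5
(z*12)*N(R(-5), Z(-1)) = (9*12)*((1/5)*(-5)**2) = 108*((1/5)*25) = 108*5 = 540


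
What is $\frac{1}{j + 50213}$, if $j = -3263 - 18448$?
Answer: $\frac{1}{28502} \approx 3.5085 \cdot 10^{-5}$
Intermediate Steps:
$j = -21711$ ($j = -3263 - 18448 = -21711$)
$\frac{1}{j + 50213} = \frac{1}{-21711 + 50213} = \frac{1}{28502}$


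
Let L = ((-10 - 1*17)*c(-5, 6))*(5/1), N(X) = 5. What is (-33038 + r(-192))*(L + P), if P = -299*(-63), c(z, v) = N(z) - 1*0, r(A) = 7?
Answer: -599909022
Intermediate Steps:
c(z, v) = 5 (c(z, v) = 5 - 1*0 = 5 + 0 = 5)
L = -675 (L = ((-10 - 1*17)*5)*(5/1) = ((-10 - 17)*5)*(5*1) = -27*5*5 = -135*5 = -675)
P = 18837
(-33038 + r(-192))*(L + P) = (-33038 + 7)*(-675 + 18837) = -33031*18162 = -599909022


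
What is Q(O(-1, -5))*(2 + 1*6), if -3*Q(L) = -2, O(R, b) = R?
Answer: 16/3 ≈ 5.3333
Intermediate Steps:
Q(L) = 2/3 (Q(L) = -1/3*(-2) = 2/3)
Q(O(-1, -5))*(2 + 1*6) = 2*(2 + 1*6)/3 = 2*(2 + 6)/3 = (2/3)*8 = 16/3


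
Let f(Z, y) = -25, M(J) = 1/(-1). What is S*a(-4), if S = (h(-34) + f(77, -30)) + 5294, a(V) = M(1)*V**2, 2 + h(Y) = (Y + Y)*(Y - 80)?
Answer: -208304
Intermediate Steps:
M(J) = -1
h(Y) = -2 + 2*Y*(-80 + Y) (h(Y) = -2 + (Y + Y)*(Y - 80) = -2 + (2*Y)*(-80 + Y) = -2 + 2*Y*(-80 + Y))
a(V) = -V**2
S = 13019 (S = ((-2 - 160*(-34) + 2*(-34)**2) - 25) + 5294 = ((-2 + 5440 + 2*1156) - 25) + 5294 = ((-2 + 5440 + 2312) - 25) + 5294 = (7750 - 25) + 5294 = 7725 + 5294 = 13019)
S*a(-4) = 13019*(-1*(-4)**2) = 13019*(-1*16) = 13019*(-16) = -208304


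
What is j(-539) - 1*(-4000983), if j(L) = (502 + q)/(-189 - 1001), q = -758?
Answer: 2380585013/595 ≈ 4.0010e+6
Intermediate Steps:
j(L) = 128/595 (j(L) = (502 - 758)/(-189 - 1001) = -256/(-1190) = -256*(-1/1190) = 128/595)
j(-539) - 1*(-4000983) = 128/595 - 1*(-4000983) = 128/595 + 4000983 = 2380585013/595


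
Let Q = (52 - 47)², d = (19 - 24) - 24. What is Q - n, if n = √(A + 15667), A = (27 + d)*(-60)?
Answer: 25 - √15787 ≈ -100.65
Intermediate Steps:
d = -29 (d = -5 - 24 = -29)
Q = 25 (Q = 5² = 25)
A = 120 (A = (27 - 29)*(-60) = -2*(-60) = 120)
n = √15787 (n = √(120 + 15667) = √15787 ≈ 125.65)
Q - n = 25 - √15787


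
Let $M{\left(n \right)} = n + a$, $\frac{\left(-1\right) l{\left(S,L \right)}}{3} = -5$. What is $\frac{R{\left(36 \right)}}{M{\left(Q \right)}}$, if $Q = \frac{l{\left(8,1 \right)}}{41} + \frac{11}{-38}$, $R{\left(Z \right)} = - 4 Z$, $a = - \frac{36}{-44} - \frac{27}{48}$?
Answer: $- \frac{19742976}{45527} \approx -433.65$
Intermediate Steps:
$a = \frac{45}{176}$ ($a = \left(-36\right) \left(- \frac{1}{44}\right) - \frac{9}{16} = \frac{9}{11} - \frac{9}{16} = \frac{45}{176} \approx 0.25568$)
$l{\left(S,L \right)} = 15$ ($l{\left(S,L \right)} = \left(-3\right) \left(-5\right) = 15$)
$Q = \frac{119}{1558}$ ($Q = \frac{15}{41} + \frac{11}{-38} = 15 \cdot \frac{1}{41} + 11 \left(- \frac{1}{38}\right) = \frac{15}{41} - \frac{11}{38} = \frac{119}{1558} \approx 0.07638$)
$M{\left(n \right)} = \frac{45}{176} + n$ ($M{\left(n \right)} = n + \frac{45}{176} = \frac{45}{176} + n$)
$\frac{R{\left(36 \right)}}{M{\left(Q \right)}} = \frac{\left(-4\right) 36}{\frac{45}{176} + \frac{119}{1558}} = - \frac{144}{\frac{45527}{137104}} = \left(-144\right) \frac{137104}{45527} = - \frac{19742976}{45527}$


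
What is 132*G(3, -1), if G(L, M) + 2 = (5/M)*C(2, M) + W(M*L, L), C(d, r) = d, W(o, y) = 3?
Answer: -1188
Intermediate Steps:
G(L, M) = 1 + 10/M (G(L, M) = -2 + ((5/M)*2 + 3) = -2 + (10/M + 3) = -2 + (3 + 10/M) = 1 + 10/M)
132*G(3, -1) = 132*((10 - 1)/(-1)) = 132*(-1*9) = 132*(-9) = -1188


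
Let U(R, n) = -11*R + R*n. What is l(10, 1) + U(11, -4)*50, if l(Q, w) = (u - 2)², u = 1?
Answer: -8249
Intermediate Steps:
l(Q, w) = 1 (l(Q, w) = (1 - 2)² = (-1)² = 1)
l(10, 1) + U(11, -4)*50 = 1 + (11*(-11 - 4))*50 = 1 + (11*(-15))*50 = 1 - 165*50 = 1 - 8250 = -8249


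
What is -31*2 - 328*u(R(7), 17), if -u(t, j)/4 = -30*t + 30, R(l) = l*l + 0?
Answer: -1889342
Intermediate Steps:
R(l) = l² (R(l) = l² + 0 = l²)
u(t, j) = -120 + 120*t (u(t, j) = -4*(-30*t + 30) = -4*(30 - 30*t) = -120 + 120*t)
-31*2 - 328*u(R(7), 17) = -31*2 - 328*(-120 + 120*7²) = -62 - 328*(-120 + 120*49) = -62 - 328*(-120 + 5880) = -62 - 328*5760 = -62 - 1889280 = -1889342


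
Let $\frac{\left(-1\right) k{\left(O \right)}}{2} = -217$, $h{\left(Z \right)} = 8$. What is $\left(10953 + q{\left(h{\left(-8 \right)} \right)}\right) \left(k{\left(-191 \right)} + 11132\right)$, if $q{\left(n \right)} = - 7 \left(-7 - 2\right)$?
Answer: $127411056$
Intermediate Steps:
$k{\left(O \right)} = 434$ ($k{\left(O \right)} = \left(-2\right) \left(-217\right) = 434$)
$q{\left(n \right)} = 63$ ($q{\left(n \right)} = \left(-7\right) \left(-9\right) = 63$)
$\left(10953 + q{\left(h{\left(-8 \right)} \right)}\right) \left(k{\left(-191 \right)} + 11132\right) = \left(10953 + 63\right) \left(434 + 11132\right) = 11016 \cdot 11566 = 127411056$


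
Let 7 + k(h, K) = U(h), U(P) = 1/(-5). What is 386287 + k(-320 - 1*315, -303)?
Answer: 1931399/5 ≈ 3.8628e+5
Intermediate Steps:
U(P) = -1/5
k(h, K) = -36/5 (k(h, K) = -7 - 1/5 = -36/5)
386287 + k(-320 - 1*315, -303) = 386287 - 36/5 = 1931399/5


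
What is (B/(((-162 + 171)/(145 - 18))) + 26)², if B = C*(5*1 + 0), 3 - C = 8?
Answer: 8649481/81 ≈ 1.0678e+5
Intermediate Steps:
C = -5 (C = 3 - 1*8 = 3 - 8 = -5)
B = -25 (B = -5*(5*1 + 0) = -5*(5 + 0) = -5*5 = -25)
(B/(((-162 + 171)/(145 - 18))) + 26)² = (-25*(145 - 18)/(-162 + 171) + 26)² = (-25/(9/127) + 26)² = (-25/(9*(1/127)) + 26)² = (-25/9/127 + 26)² = (-25*127/9 + 26)² = (-3175/9 + 26)² = (-2941/9)² = 8649481/81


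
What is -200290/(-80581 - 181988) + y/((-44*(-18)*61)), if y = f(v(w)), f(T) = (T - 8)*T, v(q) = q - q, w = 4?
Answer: 200290/262569 ≈ 0.76281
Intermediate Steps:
v(q) = 0
f(T) = T*(-8 + T) (f(T) = (-8 + T)*T = T*(-8 + T))
y = 0 (y = 0*(-8 + 0) = 0*(-8) = 0)
-200290/(-80581 - 181988) + y/((-44*(-18)*61)) = -200290/(-80581 - 181988) + 0/((-44*(-18)*61)) = -200290/(-262569) + 0/((792*61)) = -200290*(-1/262569) + 0/48312 = 200290/262569 + 0*(1/48312) = 200290/262569 + 0 = 200290/262569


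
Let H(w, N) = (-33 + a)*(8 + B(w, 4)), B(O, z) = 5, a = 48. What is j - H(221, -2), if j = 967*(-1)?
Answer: -1162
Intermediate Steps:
H(w, N) = 195 (H(w, N) = (-33 + 48)*(8 + 5) = 15*13 = 195)
j = -967
j - H(221, -2) = -967 - 1*195 = -967 - 195 = -1162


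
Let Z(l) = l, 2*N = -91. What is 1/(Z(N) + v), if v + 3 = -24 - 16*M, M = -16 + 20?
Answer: -2/273 ≈ -0.0073260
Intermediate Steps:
N = -91/2 (N = (½)*(-91) = -91/2 ≈ -45.500)
M = 4
v = -91 (v = -3 + (-24 - 16*4) = -3 + (-24 - 64) = -3 - 88 = -91)
1/(Z(N) + v) = 1/(-91/2 - 91) = 1/(-273/2) = -2/273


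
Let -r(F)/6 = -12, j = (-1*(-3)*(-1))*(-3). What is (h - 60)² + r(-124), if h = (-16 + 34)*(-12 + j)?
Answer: 13068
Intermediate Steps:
j = 9 (j = (3*(-1))*(-3) = -3*(-3) = 9)
r(F) = 72 (r(F) = -6*(-12) = 72)
h = -54 (h = (-16 + 34)*(-12 + 9) = 18*(-3) = -54)
(h - 60)² + r(-124) = (-54 - 60)² + 72 = (-114)² + 72 = 12996 + 72 = 13068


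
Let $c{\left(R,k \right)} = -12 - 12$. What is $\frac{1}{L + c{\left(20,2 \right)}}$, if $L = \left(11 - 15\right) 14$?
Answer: $- \frac{1}{80} \approx -0.0125$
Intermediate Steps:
$c{\left(R,k \right)} = -24$
$L = -56$ ($L = \left(-4\right) 14 = -56$)
$\frac{1}{L + c{\left(20,2 \right)}} = \frac{1}{-56 - 24} = \frac{1}{-80} = - \frac{1}{80}$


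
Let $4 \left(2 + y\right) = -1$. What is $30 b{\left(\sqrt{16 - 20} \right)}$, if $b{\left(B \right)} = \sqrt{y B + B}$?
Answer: $15 \sqrt{10} \sqrt{- i} \approx 33.541 - 33.541 i$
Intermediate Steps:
$y = - \frac{9}{4}$ ($y = -2 + \frac{1}{4} \left(-1\right) = -2 - \frac{1}{4} = - \frac{9}{4} \approx -2.25$)
$b{\left(B \right)} = \frac{\sqrt{5} \sqrt{- B}}{2}$ ($b{\left(B \right)} = \sqrt{- \frac{9 B}{4} + B} = \sqrt{- \frac{5 B}{4}} = \frac{\sqrt{5} \sqrt{- B}}{2}$)
$30 b{\left(\sqrt{16 - 20} \right)} = 30 \frac{\sqrt{5} \sqrt{- \sqrt{16 - 20}}}{2} = 30 \frac{\sqrt{5} \sqrt{- \sqrt{-4}}}{2} = 30 \frac{\sqrt{5} \sqrt{- 2 i}}{2} = 30 \frac{\sqrt{5} \left(1 - i\right)}{2} = 15 \sqrt{5} \left(1 - i\right)$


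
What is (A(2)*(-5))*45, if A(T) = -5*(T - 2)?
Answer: 0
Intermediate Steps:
A(T) = 10 - 5*T (A(T) = -5*(-2 + T) = 10 - 5*T)
(A(2)*(-5))*45 = ((10 - 5*2)*(-5))*45 = ((10 - 10)*(-5))*45 = (0*(-5))*45 = 0*45 = 0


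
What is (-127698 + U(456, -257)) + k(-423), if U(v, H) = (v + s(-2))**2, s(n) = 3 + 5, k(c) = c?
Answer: 87175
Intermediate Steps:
s(n) = 8
U(v, H) = (8 + v)**2 (U(v, H) = (v + 8)**2 = (8 + v)**2)
(-127698 + U(456, -257)) + k(-423) = (-127698 + (8 + 456)**2) - 423 = (-127698 + 464**2) - 423 = (-127698 + 215296) - 423 = 87598 - 423 = 87175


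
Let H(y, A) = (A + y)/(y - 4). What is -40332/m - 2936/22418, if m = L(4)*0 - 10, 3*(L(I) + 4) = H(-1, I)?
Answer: 226033354/56045 ≈ 4033.1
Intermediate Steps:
H(y, A) = (A + y)/(-4 + y)
L(I) = -59/15 - I/15 (L(I) = -4 + ((I - 1)/(-4 - 1))/3 = -4 + ((-1 + I)/(-5))/3 = -4 + (-(-1 + I)/5)/3 = -4 + (⅕ - I/5)/3 = -4 + (1/15 - I/15) = -59/15 - I/15)
m = -10 (m = (-59/15 - 1/15*4)*0 - 10 = (-59/15 - 4/15)*0 - 10 = -21/5*0 - 10 = 0 - 10 = -10)
-40332/m - 2936/22418 = -40332/(-10) - 2936/22418 = -40332*(-⅒) - 2936*1/22418 = 20166/5 - 1468/11209 = 226033354/56045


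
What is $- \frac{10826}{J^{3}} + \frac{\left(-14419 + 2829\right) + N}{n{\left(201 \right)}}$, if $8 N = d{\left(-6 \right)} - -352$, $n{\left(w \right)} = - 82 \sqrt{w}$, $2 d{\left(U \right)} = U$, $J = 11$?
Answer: $- \frac{10826}{1331} + \frac{92371 \sqrt{201}}{131856} \approx 1.7982$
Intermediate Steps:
$d{\left(U \right)} = \frac{U}{2}$
$N = \frac{349}{8}$ ($N = \frac{\frac{1}{2} \left(-6\right) - -352}{8} = \frac{-3 + 352}{8} = \frac{1}{8} \cdot 349 = \frac{349}{8} \approx 43.625$)
$- \frac{10826}{J^{3}} + \frac{\left(-14419 + 2829\right) + N}{n{\left(201 \right)}} = - \frac{10826}{11^{3}} + \frac{\left(-14419 + 2829\right) + \frac{349}{8}}{\left(-82\right) \sqrt{201}} = - \frac{10826}{1331} + \left(-11590 + \frac{349}{8}\right) \left(- \frac{\sqrt{201}}{16482}\right) = \left(-10826\right) \frac{1}{1331} - \frac{92371 \left(- \frac{\sqrt{201}}{16482}\right)}{8} = - \frac{10826}{1331} + \frac{92371 \sqrt{201}}{131856}$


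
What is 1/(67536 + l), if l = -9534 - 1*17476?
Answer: 1/40526 ≈ 2.4676e-5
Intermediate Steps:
l = -27010 (l = -9534 - 17476 = -27010)
1/(67536 + l) = 1/(67536 - 27010) = 1/40526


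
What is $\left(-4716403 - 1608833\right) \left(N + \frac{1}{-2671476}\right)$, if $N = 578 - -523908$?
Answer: $- \frac{738551296854962505}{222623} \approx -3.3175 \cdot 10^{12}$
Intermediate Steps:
$N = 524486$ ($N = 578 + 523908 = 524486$)
$\left(-4716403 - 1608833\right) \left(N + \frac{1}{-2671476}\right) = \left(-4716403 - 1608833\right) \left(524486 + \frac{1}{-2671476}\right) = - 6325236 \left(524486 - \frac{1}{2671476}\right) = \left(-6325236\right) \frac{1401151761335}{2671476} = - \frac{738551296854962505}{222623}$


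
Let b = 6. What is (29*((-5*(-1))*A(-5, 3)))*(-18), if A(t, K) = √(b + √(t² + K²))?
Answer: -2610*√(6 + √34) ≈ -8977.4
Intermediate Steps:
A(t, K) = √(6 + √(K² + t²)) (A(t, K) = √(6 + √(t² + K²)) = √(6 + √(K² + t²)))
(29*((-5*(-1))*A(-5, 3)))*(-18) = (29*((-5*(-1))*√(6 + √(3² + (-5)²))))*(-18) = (29*(5*√(6 + √(9 + 25))))*(-18) = (29*(5*√(6 + √34)))*(-18) = (145*√(6 + √34))*(-18) = -2610*√(6 + √34)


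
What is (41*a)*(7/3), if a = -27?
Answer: -2583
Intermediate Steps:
(41*a)*(7/3) = (41*(-27))*(7/3) = -7749/3 = -1107*7/3 = -2583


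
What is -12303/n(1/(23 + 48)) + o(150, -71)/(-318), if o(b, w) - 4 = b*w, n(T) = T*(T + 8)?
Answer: -9858059470/90471 ≈ -1.0896e+5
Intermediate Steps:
n(T) = T*(8 + T)
o(b, w) = 4 + b*w
-12303/n(1/(23 + 48)) + o(150, -71)/(-318) = -12303*(23 + 48)/(8 + 1/(23 + 48)) + (4 + 150*(-71))/(-318) = -12303*71/(8 + 1/71) + (4 - 10650)*(-1/318) = -12303*71/(8 + 1/71) - 10646*(-1/318) = -12303/((1/71)*(569/71)) + 5323/159 = -12303/569/5041 + 5323/159 = -12303*5041/569 + 5323/159 = -62019423/569 + 5323/159 = -9858059470/90471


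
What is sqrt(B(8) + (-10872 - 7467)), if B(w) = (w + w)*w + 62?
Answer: I*sqrt(18149) ≈ 134.72*I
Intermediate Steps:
B(w) = 62 + 2*w**2 (B(w) = (2*w)*w + 62 = 2*w**2 + 62 = 62 + 2*w**2)
sqrt(B(8) + (-10872 - 7467)) = sqrt((62 + 2*8**2) + (-10872 - 7467)) = sqrt((62 + 2*64) - 18339) = sqrt((62 + 128) - 18339) = sqrt(190 - 18339) = sqrt(-18149) = I*sqrt(18149)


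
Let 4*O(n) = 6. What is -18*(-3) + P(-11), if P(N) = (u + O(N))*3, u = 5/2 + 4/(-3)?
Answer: 62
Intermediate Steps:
u = 7/6 (u = 5*(½) + 4*(-⅓) = 5/2 - 4/3 = 7/6 ≈ 1.1667)
O(n) = 3/2 (O(n) = (¼)*6 = 3/2)
P(N) = 8 (P(N) = (7/6 + 3/2)*3 = (8/3)*3 = 8)
-18*(-3) + P(-11) = -18*(-3) + 8 = 54 + 8 = 62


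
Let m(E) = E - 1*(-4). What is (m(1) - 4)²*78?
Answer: 78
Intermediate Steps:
m(E) = 4 + E (m(E) = E + 4 = 4 + E)
(m(1) - 4)²*78 = ((4 + 1) - 4)²*78 = (5 - 4)²*78 = 1²*78 = 1*78 = 78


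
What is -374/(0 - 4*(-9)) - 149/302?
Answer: -14789/1359 ≈ -10.882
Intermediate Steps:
-374/(0 - 4*(-9)) - 149/302 = -374/(0 + 36) - 149*1/302 = -374/36 - 149/302 = -374*1/36 - 149/302 = -187/18 - 149/302 = -14789/1359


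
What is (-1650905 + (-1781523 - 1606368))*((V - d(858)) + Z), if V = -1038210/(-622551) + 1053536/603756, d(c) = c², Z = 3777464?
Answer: -480000482482129586773768/31322408463 ≈ -1.5325e+13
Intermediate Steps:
V = 106892117258/31322408463 (V = -1038210*(-1/622551) + 1053536*(1/603756) = 346070/207517 + 263384/150939 = 106892117258/31322408463 ≈ 3.4126)
(-1650905 + (-1781523 - 1606368))*((V - d(858)) + Z) = (-1650905 + (-1781523 - 1606368))*((106892117258/31322408463 - 1*858²) + 3777464) = (-1650905 - 3387891)*((106892117258/31322408463 - 1*736164) + 3777464) = -5038796*((106892117258/31322408463 - 736164) + 3777464) = -5038796*(-23058322611638674/31322408463 + 3777464) = -5038796*95260947750639158/31322408463 = -480000482482129586773768/31322408463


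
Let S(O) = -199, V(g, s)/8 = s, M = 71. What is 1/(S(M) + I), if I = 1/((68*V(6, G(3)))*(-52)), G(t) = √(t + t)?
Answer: -955451867136/190134921560063 + 28288*√6/190134921560063 ≈ -0.0050251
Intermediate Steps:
G(t) = √2*√t (G(t) = √(2*t) = √2*√t)
V(g, s) = 8*s
I = -√6/169728 (I = 1/((68*(8*(√2*√3)))*(-52)) = 1/((68*(8*√6))*(-52)) = 1/((544*√6)*(-52)) = 1/(-28288*√6) = -√6/169728 ≈ -1.4432e-5)
1/(S(M) + I) = 1/(-199 - √6/169728)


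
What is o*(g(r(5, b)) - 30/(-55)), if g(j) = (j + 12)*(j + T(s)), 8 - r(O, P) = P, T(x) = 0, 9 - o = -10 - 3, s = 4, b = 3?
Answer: 1882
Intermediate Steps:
o = 22 (o = 9 - (-10 - 3) = 9 - 1*(-13) = 9 + 13 = 22)
r(O, P) = 8 - P
g(j) = j*(12 + j) (g(j) = (j + 12)*(j + 0) = (12 + j)*j = j*(12 + j))
o*(g(r(5, b)) - 30/(-55)) = 22*((8 - 1*3)*(12 + (8 - 1*3)) - 30/(-55)) = 22*((8 - 3)*(12 + (8 - 3)) - 30*(-1/55)) = 22*(5*(12 + 5) + 6/11) = 22*(5*17 + 6/11) = 22*(85 + 6/11) = 22*(941/11) = 1882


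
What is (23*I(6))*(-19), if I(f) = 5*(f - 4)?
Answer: -4370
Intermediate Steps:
I(f) = -20 + 5*f (I(f) = 5*(-4 + f) = -20 + 5*f)
(23*I(6))*(-19) = (23*(-20 + 5*6))*(-19) = (23*(-20 + 30))*(-19) = (23*10)*(-19) = 230*(-19) = -4370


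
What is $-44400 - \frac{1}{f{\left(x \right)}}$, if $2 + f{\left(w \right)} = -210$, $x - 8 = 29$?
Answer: $- \frac{9412799}{212} \approx -44400.0$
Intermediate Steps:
$x = 37$ ($x = 8 + 29 = 37$)
$f{\left(w \right)} = -212$ ($f{\left(w \right)} = -2 - 210 = -212$)
$-44400 - \frac{1}{f{\left(x \right)}} = -44400 - \frac{1}{-212} = -44400 - - \frac{1}{212} = -44400 + \frac{1}{212} = - \frac{9412799}{212}$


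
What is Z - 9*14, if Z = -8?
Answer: -134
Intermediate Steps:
Z - 9*14 = -8 - 9*14 = -8 - 126 = -134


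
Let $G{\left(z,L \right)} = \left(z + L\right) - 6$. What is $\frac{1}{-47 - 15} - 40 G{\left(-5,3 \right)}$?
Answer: $\frac{19839}{62} \approx 319.98$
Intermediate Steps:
$G{\left(z,L \right)} = -6 + L + z$ ($G{\left(z,L \right)} = \left(L + z\right) - 6 = -6 + L + z$)
$\frac{1}{-47 - 15} - 40 G{\left(-5,3 \right)} = \frac{1}{-47 - 15} - 40 \left(-6 + 3 - 5\right) = \frac{1}{-62} - -320 = - \frac{1}{62} + 320 = \frac{19839}{62}$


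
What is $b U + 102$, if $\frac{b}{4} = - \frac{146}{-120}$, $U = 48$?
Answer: $\frac{1678}{5} \approx 335.6$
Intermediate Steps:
$b = \frac{73}{15}$ ($b = 4 \left(- \frac{146}{-120}\right) = 4 \left(\left(-146\right) \left(- \frac{1}{120}\right)\right) = 4 \cdot \frac{73}{60} = \frac{73}{15} \approx 4.8667$)
$b U + 102 = \frac{73}{15} \cdot 48 + 102 = \frac{1168}{5} + 102 = \frac{1678}{5}$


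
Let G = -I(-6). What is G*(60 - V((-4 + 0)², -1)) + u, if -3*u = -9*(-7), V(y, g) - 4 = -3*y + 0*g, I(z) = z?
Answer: 603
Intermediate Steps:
V(y, g) = 4 - 3*y (V(y, g) = 4 + (-3*y + 0*g) = 4 + (-3*y + 0) = 4 - 3*y)
G = 6 (G = -1*(-6) = 6)
u = -21 (u = -(-3)*(-7) = -⅓*63 = -21)
G*(60 - V((-4 + 0)², -1)) + u = 6*(60 - (4 - 3*(-4 + 0)²)) - 21 = 6*(60 - (4 - 3*(-4)²)) - 21 = 6*(60 - (4 - 3*16)) - 21 = 6*(60 - (4 - 48)) - 21 = 6*(60 - 1*(-44)) - 21 = 6*(60 + 44) - 21 = 6*104 - 21 = 624 - 21 = 603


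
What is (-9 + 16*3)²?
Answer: 1521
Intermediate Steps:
(-9 + 16*3)² = (-9 + 48)² = 39² = 1521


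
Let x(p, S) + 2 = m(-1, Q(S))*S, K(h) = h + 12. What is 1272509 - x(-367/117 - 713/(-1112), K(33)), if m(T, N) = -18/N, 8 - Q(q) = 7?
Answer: 1273321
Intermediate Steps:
Q(q) = 1 (Q(q) = 8 - 1*7 = 8 - 7 = 1)
K(h) = 12 + h
x(p, S) = -2 - 18*S (x(p, S) = -2 + (-18/1)*S = -2 + (-18*1)*S = -2 - 18*S)
1272509 - x(-367/117 - 713/(-1112), K(33)) = 1272509 - (-2 - 18*(12 + 33)) = 1272509 - (-2 - 18*45) = 1272509 - (-2 - 810) = 1272509 - 1*(-812) = 1272509 + 812 = 1273321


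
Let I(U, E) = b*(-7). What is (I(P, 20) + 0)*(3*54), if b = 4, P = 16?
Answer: -4536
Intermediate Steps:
I(U, E) = -28 (I(U, E) = 4*(-7) = -28)
(I(P, 20) + 0)*(3*54) = (-28 + 0)*(3*54) = -28*162 = -4536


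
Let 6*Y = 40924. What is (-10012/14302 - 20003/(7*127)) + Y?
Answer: 129639349057/19071717 ≈ 6797.5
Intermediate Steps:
Y = 20462/3 (Y = (⅙)*40924 = 20462/3 ≈ 6820.7)
(-10012/14302 - 20003/(7*127)) + Y = (-10012/14302 - 20003/(7*127)) + 20462/3 = (-10012*1/14302 - 20003/889) + 20462/3 = (-5006/7151 - 20003*1/889) + 20462/3 = (-5006/7151 - 20003/889) + 20462/3 = -147491787/6357239 + 20462/3 = 129639349057/19071717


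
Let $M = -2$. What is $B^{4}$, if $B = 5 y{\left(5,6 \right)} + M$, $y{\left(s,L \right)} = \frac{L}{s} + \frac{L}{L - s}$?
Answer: $1336336$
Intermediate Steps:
$B = 34$ ($B = 5 \frac{6^{2}}{5 \left(6 - 5\right)} - 2 = 5 \cdot 36 \cdot \frac{1}{5} \frac{1}{6 - 5} - 2 = 5 \cdot 36 \cdot \frac{1}{5} \cdot 1^{-1} - 2 = 5 \cdot 36 \cdot \frac{1}{5} \cdot 1 - 2 = 5 \cdot \frac{36}{5} - 2 = 36 - 2 = 34$)
$B^{4} = 34^{4} = 1336336$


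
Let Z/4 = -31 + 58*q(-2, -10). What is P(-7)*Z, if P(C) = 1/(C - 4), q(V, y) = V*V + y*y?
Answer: -24004/11 ≈ -2182.2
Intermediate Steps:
q(V, y) = V² + y²
P(C) = 1/(-4 + C)
Z = 24004 (Z = 4*(-31 + 58*((-2)² + (-10)²)) = 4*(-31 + 58*(4 + 100)) = 4*(-31 + 58*104) = 4*(-31 + 6032) = 4*6001 = 24004)
P(-7)*Z = 24004/(-4 - 7) = 24004/(-11) = -1/11*24004 = -24004/11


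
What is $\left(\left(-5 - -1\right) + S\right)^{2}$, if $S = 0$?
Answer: $16$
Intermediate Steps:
$\left(\left(-5 - -1\right) + S\right)^{2} = \left(\left(-5 - -1\right) + 0\right)^{2} = \left(\left(-5 + 1\right) + 0\right)^{2} = \left(-4 + 0\right)^{2} = \left(-4\right)^{2} = 16$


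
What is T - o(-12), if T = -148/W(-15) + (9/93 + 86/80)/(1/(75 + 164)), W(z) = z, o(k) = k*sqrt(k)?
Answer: 215701/744 + 24*I*sqrt(3) ≈ 289.92 + 41.569*I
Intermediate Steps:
o(k) = k**(3/2)
T = 215701/744 (T = -148/(-15) + (9/93 + 86/80)/(1/(75 + 164)) = -148*(-1/15) + (9*(1/93) + 86*(1/80))/(1/239) = 148/15 + (3/31 + 43/40)/(1/239) = 148/15 + (1453/1240)*239 = 148/15 + 347267/1240 = 215701/744 ≈ 289.92)
T - o(-12) = 215701/744 - (-12)**(3/2) = 215701/744 - (-24)*I*sqrt(3) = 215701/744 + 24*I*sqrt(3)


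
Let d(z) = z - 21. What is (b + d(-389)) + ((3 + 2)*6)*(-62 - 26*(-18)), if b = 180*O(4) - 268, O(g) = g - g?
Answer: 11502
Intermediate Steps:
O(g) = 0
d(z) = -21 + z
b = -268 (b = 180*0 - 268 = 0 - 268 = -268)
(b + d(-389)) + ((3 + 2)*6)*(-62 - 26*(-18)) = (-268 + (-21 - 389)) + ((3 + 2)*6)*(-62 - 26*(-18)) = (-268 - 410) + (5*6)*(-62 + 468) = -678 + 30*406 = -678 + 12180 = 11502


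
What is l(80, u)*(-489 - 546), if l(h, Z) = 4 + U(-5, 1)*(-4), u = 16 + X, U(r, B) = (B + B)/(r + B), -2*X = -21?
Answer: -6210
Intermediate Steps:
X = 21/2 (X = -½*(-21) = 21/2 ≈ 10.500)
U(r, B) = 2*B/(B + r) (U(r, B) = (2*B)/(B + r) = 2*B/(B + r))
u = 53/2 (u = 16 + 21/2 = 53/2 ≈ 26.500)
l(h, Z) = 6 (l(h, Z) = 4 + (2*1/(1 - 5))*(-4) = 4 + (2*1/(-4))*(-4) = 4 + (2*1*(-¼))*(-4) = 4 - ½*(-4) = 4 + 2 = 6)
l(80, u)*(-489 - 546) = 6*(-489 - 546) = 6*(-1035) = -6210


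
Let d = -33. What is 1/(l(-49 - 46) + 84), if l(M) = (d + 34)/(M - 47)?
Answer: 142/11927 ≈ 0.011906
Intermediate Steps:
l(M) = 1/(-47 + M) (l(M) = (-33 + 34)/(M - 47) = 1/(-47 + M))
1/(l(-49 - 46) + 84) = 1/(1/(-47 + (-49 - 46)) + 84) = 1/(1/(-47 - 95) + 84) = 1/(1/(-142) + 84) = 1/(-1/142 + 84) = 1/(11927/142) = 142/11927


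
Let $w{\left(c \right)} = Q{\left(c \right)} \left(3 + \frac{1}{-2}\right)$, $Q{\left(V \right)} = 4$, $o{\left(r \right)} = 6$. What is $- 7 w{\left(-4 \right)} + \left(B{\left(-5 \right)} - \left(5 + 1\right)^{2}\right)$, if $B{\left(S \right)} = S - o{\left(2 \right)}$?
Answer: $-117$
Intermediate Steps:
$B{\left(S \right)} = -6 + S$ ($B{\left(S \right)} = S - 6 = -6 + S$)
$w{\left(c \right)} = 10$ ($w{\left(c \right)} = 4 \left(3 + \frac{1}{-2}\right) = 4 \left(3 - \frac{1}{2}\right) = 4 \cdot \frac{5}{2} = 10$)
$- 7 w{\left(-4 \right)} + \left(B{\left(-5 \right)} - \left(5 + 1\right)^{2}\right) = \left(-7\right) 10 - \left(11 + \left(5 + 1\right)^{2}\right) = -70 - 47 = -117$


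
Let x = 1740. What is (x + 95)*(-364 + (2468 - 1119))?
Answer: 1807475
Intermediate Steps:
(x + 95)*(-364 + (2468 - 1119)) = (1740 + 95)*(-364 + (2468 - 1119)) = 1835*(-364 + 1349) = 1835*985 = 1807475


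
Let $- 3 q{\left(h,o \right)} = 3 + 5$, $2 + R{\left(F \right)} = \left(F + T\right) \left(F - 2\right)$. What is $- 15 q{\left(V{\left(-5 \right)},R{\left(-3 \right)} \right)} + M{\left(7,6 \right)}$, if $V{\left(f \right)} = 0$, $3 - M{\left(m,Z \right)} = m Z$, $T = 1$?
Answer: $1$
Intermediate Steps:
$M{\left(m,Z \right)} = 3 - Z m$ ($M{\left(m,Z \right)} = 3 - m Z = 3 - Z m$)
$R{\left(F \right)} = -2 + \left(1 + F\right) \left(-2 + F\right)$ ($R{\left(F \right)} = -2 + \left(F + 1\right) \left(F - 2\right) = -2 + \left(1 + F\right) \left(-2 + F\right)$)
$q{\left(h,o \right)} = - \frac{8}{3}$ ($q{\left(h,o \right)} = - \frac{3 + 5}{3} = \left(- \frac{1}{3}\right) 8 = - \frac{8}{3}$)
$- 15 q{\left(V{\left(-5 \right)},R{\left(-3 \right)} \right)} + M{\left(7,6 \right)} = \left(-15\right) \left(- \frac{8}{3}\right) + \left(3 - 6 \cdot 7\right) = 40 + \left(3 - 42\right) = 40 - 39 = 1$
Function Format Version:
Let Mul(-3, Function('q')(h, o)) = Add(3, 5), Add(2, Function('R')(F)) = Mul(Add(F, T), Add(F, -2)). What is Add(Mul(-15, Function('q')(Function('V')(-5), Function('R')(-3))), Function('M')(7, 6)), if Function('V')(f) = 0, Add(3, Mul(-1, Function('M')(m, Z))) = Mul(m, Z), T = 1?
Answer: 1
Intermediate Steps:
Function('M')(m, Z) = Add(3, Mul(-1, Z, m)) (Function('M')(m, Z) = Add(3, Mul(-1, Mul(m, Z))) = Add(3, Mul(-1, Mul(Z, m))) = Add(3, Mul(-1, Z, m)))
Function('R')(F) = Add(-2, Mul(Add(1, F), Add(-2, F))) (Function('R')(F) = Add(-2, Mul(Add(F, 1), Add(F, -2))) = Add(-2, Mul(Add(1, F), Add(-2, F))))
Function('q')(h, o) = Rational(-8, 3) (Function('q')(h, o) = Mul(Rational(-1, 3), Add(3, 5)) = Mul(Rational(-1, 3), 8) = Rational(-8, 3))
Add(Mul(-15, Function('q')(Function('V')(-5), Function('R')(-3))), Function('M')(7, 6)) = Add(Mul(-15, Rational(-8, 3)), Add(3, Mul(-1, 6, 7))) = Add(40, Add(3, -42)) = Add(40, -39) = 1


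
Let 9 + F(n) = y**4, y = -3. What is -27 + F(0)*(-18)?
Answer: -1323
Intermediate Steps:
F(n) = 72 (F(n) = -9 + (-3)**4 = -9 + 81 = 72)
-27 + F(0)*(-18) = -27 + 72*(-18) = -27 - 1296 = -1323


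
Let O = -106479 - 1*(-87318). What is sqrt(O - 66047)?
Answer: 2*I*sqrt(21302) ≈ 291.9*I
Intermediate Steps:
O = -19161 (O = -106479 + 87318 = -19161)
sqrt(O - 66047) = sqrt(-19161 - 66047) = sqrt(-85208) = 2*I*sqrt(21302)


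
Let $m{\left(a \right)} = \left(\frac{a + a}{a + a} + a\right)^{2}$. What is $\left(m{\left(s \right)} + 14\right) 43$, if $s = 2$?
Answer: $989$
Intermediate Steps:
$m{\left(a \right)} = \left(1 + a\right)^{2}$ ($m{\left(a \right)} = \left(\frac{2 a}{2 a} + a\right)^{2} = \left(2 a \frac{1}{2 a} + a\right)^{2} = \left(1 + a\right)^{2}$)
$\left(m{\left(s \right)} + 14\right) 43 = \left(\left(1 + 2\right)^{2} + 14\right) 43 = \left(3^{2} + 14\right) 43 = \left(9 + 14\right) 43 = 23 \cdot 43 = 989$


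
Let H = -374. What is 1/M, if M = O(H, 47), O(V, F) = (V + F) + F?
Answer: -1/280 ≈ -0.0035714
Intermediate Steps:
O(V, F) = V + 2*F (O(V, F) = (F + V) + F = V + 2*F)
M = -280 (M = -374 + 2*47 = -374 + 94 = -280)
1/M = 1/(-280) = -1/280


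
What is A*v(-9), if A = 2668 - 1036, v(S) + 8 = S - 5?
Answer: -35904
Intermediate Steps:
v(S) = -13 + S (v(S) = -8 + (S - 5) = -8 + (-5 + S) = -13 + S)
A = 1632
A*v(-9) = 1632*(-13 - 9) = 1632*(-22) = -35904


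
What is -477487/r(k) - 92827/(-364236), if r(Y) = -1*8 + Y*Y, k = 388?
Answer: -39986037415/13707657624 ≈ -2.9171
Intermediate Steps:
r(Y) = -8 + Y²
-477487/r(k) - 92827/(-364236) = -477487/(-8 + 388²) - 92827/(-364236) = -477487/(-8 + 150544) - 92827*(-1/364236) = -477487/150536 + 92827/364236 = -39986037415/13707657624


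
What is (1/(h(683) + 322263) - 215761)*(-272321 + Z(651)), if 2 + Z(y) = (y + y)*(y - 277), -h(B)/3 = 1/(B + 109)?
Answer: -3939740544945157375/85077431 ≈ -4.6308e+10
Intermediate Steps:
h(B) = -3/(109 + B) (h(B) = -3/(B + 109) = -3/(109 + B))
Z(y) = -2 + 2*y*(-277 + y) (Z(y) = -2 + (y + y)*(y - 277) = -2 + (2*y)*(-277 + y) = -2 + 2*y*(-277 + y))
(1/(h(683) + 322263) - 215761)*(-272321 + Z(651)) = (1/(-3/(109 + 683) + 322263) - 215761)*(-272321 + (-2 - 554*651 + 2*651**2)) = (1/(-3/792 + 322263) - 215761)*(-272321 + (-2 - 360654 + 2*423801)) = (1/(-3*1/792 + 322263) - 215761)*(-272321 + (-2 - 360654 + 847602)) = (1/(-1/264 + 322263) - 215761)*(-272321 + 486946) = (1/(85077431/264) - 215761)*214625 = (264/85077431 - 215761)*214625 = -18356391589727/85077431*214625 = -3939740544945157375/85077431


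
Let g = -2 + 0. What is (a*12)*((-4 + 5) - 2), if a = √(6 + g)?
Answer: -24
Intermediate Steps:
g = -2
a = 2 (a = √(6 - 2) = √4 = 2)
(a*12)*((-4 + 5) - 2) = (2*12)*((-4 + 5) - 2) = 24*(1 - 2) = 24*(-1) = -24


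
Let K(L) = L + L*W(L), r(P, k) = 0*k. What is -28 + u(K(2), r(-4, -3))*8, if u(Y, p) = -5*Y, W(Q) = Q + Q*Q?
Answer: -588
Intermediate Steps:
r(P, k) = 0
W(Q) = Q + Q²
K(L) = L + L²*(1 + L) (K(L) = L + L*(L*(1 + L)) = L + L²*(1 + L))
-28 + u(K(2), r(-4, -3))*8 = -28 - 10*(1 + 2*(1 + 2))*8 = -28 - 10*(1 + 2*3)*8 = -28 - 10*(1 + 6)*8 = -28 - 10*7*8 = -28 - 5*14*8 = -28 - 70*8 = -28 - 560 = -588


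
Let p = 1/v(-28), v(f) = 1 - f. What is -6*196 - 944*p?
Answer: -35048/29 ≈ -1208.6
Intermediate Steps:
p = 1/29 (p = 1/(1 - 1*(-28)) = 1/(1 + 28) = 1/29 ≈ 0.034483)
-6*196 - 944*p = -6*196 - 944*1/29 = -1176 - 944/29 = -35048/29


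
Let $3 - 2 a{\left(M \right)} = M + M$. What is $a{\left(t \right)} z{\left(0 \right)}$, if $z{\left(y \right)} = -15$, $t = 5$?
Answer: $\frac{105}{2} \approx 52.5$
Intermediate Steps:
$a{\left(M \right)} = \frac{3}{2} - M$ ($a{\left(M \right)} = \frac{3}{2} - \frac{M + M}{2} = \frac{3}{2} - \frac{2 M}{2} = \frac{3}{2} - M$)
$a{\left(t \right)} z{\left(0 \right)} = \left(\frac{3}{2} - 5\right) \left(-15\right) = \left(- \frac{7}{2}\right) \left(-15\right) = \frac{105}{2}$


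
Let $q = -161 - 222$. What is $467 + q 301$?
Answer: $-114816$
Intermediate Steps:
$q = -383$ ($q = -161 - 222 = -383$)
$467 + q 301 = 467 - 115283 = -114816$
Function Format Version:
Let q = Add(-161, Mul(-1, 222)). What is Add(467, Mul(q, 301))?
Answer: -114816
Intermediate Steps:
q = -383 (q = Add(-161, -222) = -383)
Add(467, Mul(q, 301)) = Add(467, Mul(-383, 301)) = Add(467, -115283) = -114816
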